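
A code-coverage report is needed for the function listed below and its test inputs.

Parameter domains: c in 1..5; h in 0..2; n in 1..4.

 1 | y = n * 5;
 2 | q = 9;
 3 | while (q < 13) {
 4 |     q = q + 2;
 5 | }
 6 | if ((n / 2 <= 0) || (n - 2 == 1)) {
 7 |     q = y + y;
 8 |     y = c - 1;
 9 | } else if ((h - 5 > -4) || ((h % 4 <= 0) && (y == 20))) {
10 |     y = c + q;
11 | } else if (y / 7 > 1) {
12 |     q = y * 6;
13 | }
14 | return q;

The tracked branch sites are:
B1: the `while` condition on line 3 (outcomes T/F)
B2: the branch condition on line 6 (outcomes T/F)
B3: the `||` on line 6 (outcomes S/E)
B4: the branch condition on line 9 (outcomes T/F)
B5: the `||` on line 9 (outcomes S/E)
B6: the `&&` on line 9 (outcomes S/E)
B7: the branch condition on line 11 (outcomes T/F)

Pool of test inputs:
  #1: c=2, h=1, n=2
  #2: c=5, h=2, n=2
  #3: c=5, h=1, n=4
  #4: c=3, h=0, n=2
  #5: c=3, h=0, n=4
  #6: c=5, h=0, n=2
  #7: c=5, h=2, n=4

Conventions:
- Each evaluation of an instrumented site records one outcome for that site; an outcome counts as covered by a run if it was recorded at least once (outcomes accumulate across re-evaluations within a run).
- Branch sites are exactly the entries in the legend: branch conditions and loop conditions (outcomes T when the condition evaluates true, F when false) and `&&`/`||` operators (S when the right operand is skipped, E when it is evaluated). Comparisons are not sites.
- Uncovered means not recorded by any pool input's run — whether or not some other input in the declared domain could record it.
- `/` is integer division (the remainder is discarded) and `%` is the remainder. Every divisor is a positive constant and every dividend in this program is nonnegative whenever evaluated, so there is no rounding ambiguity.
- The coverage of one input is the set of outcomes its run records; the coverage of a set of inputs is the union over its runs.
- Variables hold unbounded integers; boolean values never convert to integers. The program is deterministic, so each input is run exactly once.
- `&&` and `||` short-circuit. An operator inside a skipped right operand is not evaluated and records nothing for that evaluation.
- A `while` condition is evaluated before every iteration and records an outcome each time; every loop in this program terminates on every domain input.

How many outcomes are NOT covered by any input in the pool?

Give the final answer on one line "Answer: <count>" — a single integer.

test 1 (c=2, h=1, n=2) fires B1->T, B1->T, B1->F, B3->E, B2->F, B5->E, B6->S, B4->F, B7->F; hits B1=T, B1=F, B2=F, B3=E, B4=F, B5=E, B6=S, B7=F
test 2 (c=5, h=2, n=2) fires B1->T, B1->T, B1->F, B3->E, B2->F, B5->S, B4->T; hits B1=T, B1=F, B2=F, B3=E, B4=T, B5=S
test 3 (c=5, h=1, n=4) fires B1->T, B1->T, B1->F, B3->E, B2->F, B5->E, B6->S, B4->F, B7->T; hits B1=T, B1=F, B2=F, B3=E, B4=F, B5=E, B6=S, B7=T
test 4 (c=3, h=0, n=2) fires B1->T, B1->T, B1->F, B3->E, B2->F, B5->E, B6->E, B4->F, B7->F; hits B1=T, B1=F, B2=F, B3=E, B4=F, B5=E, B6=E, B7=F
test 5 (c=3, h=0, n=4) fires B1->T, B1->T, B1->F, B3->E, B2->F, B5->E, B6->E, B4->T; hits B1=T, B1=F, B2=F, B3=E, B4=T, B5=E, B6=E
test 6 (c=5, h=0, n=2) fires B1->T, B1->T, B1->F, B3->E, B2->F, B5->E, B6->E, B4->F, B7->F; hits B1=T, B1=F, B2=F, B3=E, B4=F, B5=E, B6=E, B7=F
test 7 (c=5, h=2, n=4) fires B1->T, B1->T, B1->F, B3->E, B2->F, B5->S, B4->T; hits B1=T, B1=F, B2=F, B3=E, B4=T, B5=S
union over the pool: B1=T, B1=F, B2=F, B3=E, B4=T, B4=F, B5=S, B5=E, B6=S, B6=E, B7=T, B7=F
uncovered (2 of 14): B2=T, B3=S

Answer: 2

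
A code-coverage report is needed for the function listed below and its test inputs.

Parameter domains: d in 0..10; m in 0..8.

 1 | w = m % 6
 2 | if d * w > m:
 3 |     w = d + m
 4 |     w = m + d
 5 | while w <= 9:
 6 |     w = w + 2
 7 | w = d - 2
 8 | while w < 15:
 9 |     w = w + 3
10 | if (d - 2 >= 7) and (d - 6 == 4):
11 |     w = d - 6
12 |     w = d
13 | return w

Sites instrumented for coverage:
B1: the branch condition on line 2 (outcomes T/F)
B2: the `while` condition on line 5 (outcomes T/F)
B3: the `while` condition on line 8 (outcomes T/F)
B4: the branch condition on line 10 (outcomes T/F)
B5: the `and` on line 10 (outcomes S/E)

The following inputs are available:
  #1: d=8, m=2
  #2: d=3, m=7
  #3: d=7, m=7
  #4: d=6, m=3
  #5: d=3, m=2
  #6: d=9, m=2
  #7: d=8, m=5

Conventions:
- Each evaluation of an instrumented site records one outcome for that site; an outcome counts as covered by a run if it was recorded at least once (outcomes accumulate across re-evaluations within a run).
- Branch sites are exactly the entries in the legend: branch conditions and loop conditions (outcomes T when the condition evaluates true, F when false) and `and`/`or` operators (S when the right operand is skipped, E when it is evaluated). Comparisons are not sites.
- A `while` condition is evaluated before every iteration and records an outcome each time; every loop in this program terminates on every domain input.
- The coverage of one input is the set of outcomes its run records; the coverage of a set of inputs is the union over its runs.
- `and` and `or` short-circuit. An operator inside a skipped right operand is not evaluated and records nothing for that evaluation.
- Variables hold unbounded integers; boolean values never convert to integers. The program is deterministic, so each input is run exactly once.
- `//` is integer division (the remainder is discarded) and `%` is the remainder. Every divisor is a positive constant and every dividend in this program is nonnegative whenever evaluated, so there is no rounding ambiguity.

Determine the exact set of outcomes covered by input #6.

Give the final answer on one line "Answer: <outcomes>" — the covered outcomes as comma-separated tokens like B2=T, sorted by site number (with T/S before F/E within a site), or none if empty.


Event log for input #6 (d=9, m=2):
  B1->T, B2->F, B3->T, B3->T, B3->T, B3->F, B5->E, B4->F
collecting distinct outcomes: B1=T, B2=F, B3=T, B3=F, B4=F, B5=E
Answer: B1=T, B2=F, B3=T, B3=F, B4=F, B5=E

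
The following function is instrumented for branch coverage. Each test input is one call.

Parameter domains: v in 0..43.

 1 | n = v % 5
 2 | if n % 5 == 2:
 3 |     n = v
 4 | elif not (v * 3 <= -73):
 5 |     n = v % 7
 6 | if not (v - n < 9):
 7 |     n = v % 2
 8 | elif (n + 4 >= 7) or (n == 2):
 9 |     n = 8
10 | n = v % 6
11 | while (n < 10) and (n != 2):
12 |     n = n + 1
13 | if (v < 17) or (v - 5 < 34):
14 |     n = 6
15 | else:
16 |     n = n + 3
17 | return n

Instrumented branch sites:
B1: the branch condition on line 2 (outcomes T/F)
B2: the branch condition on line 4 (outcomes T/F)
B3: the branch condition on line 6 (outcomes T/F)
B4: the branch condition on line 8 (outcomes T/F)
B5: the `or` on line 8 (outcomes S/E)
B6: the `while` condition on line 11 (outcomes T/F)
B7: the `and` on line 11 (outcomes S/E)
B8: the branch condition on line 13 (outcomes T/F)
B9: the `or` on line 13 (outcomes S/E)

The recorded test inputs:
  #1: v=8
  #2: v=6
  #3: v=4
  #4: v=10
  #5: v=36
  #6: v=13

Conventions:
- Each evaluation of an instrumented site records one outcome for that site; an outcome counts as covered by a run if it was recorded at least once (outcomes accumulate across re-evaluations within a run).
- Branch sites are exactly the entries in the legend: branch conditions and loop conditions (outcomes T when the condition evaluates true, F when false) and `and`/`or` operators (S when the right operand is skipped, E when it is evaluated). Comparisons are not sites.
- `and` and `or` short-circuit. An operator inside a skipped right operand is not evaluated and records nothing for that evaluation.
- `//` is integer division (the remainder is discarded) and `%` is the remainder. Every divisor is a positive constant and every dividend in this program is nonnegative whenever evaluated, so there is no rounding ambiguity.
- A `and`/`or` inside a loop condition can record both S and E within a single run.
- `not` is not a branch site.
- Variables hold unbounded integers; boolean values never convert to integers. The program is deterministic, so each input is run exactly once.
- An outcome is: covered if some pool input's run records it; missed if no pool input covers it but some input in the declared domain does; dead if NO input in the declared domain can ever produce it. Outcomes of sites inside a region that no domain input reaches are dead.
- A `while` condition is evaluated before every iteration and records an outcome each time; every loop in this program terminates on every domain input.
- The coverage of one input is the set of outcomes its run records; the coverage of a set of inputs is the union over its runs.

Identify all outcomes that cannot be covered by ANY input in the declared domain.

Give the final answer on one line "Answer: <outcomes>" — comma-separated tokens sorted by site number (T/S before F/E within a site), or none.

sweeping the full domain (44 inputs) for each outcome:
  B2=F: zero occurrences over every domain input -> dead
  reachable outcomes have witnesses, e.g. B1=T (e.g. v=2), B1=F (e.g. v=0), B2=T (e.g. v=0), B3=T (e.g. v=14)

Answer: B2=F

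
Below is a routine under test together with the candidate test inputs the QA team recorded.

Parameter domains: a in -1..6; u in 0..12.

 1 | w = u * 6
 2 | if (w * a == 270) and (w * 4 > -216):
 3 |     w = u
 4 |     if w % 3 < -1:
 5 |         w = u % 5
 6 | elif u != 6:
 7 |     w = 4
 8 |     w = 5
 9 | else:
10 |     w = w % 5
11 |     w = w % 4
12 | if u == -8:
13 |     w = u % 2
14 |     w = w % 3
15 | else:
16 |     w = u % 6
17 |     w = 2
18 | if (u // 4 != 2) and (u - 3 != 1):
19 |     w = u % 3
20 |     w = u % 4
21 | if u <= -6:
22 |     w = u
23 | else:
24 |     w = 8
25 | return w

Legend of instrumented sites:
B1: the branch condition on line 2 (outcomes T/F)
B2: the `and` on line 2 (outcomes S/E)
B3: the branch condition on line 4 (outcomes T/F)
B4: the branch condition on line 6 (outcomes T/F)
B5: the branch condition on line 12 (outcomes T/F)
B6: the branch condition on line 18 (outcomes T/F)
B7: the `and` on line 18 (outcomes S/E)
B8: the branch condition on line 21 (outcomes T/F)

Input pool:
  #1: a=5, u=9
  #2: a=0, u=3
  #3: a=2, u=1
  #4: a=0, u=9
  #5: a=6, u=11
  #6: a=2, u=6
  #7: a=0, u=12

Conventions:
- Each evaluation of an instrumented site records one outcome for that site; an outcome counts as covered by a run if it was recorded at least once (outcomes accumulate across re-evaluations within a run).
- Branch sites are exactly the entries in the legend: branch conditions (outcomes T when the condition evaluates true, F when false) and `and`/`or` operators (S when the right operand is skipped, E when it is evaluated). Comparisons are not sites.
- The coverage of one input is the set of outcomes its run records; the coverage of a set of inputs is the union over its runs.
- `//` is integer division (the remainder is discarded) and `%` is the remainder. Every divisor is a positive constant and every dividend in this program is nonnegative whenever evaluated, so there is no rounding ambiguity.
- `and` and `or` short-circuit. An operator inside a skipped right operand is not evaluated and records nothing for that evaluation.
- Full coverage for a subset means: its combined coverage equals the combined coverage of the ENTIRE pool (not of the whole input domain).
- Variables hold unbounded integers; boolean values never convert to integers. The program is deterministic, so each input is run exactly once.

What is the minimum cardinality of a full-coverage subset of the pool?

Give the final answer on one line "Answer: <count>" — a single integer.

run #1 (a=5, u=9) records B1=T, B2=E, B3=F, B5=F, B6=F, B7=S, B8=F
run #2 (a=0, u=3) records B1=F, B2=S, B4=T, B5=F, B6=T, B7=E, B8=F
run #3 (a=2, u=1) records B1=F, B2=S, B4=T, B5=F, B6=T, B7=E, B8=F
run #4 (a=0, u=9) records B1=F, B2=S, B4=T, B5=F, B6=F, B7=S, B8=F
run #5 (a=6, u=11) records B1=F, B2=S, B4=T, B5=F, B6=F, B7=S, B8=F
run #6 (a=2, u=6) records B1=F, B2=S, B4=F, B5=F, B6=T, B7=E, B8=F
run #7 (a=0, u=12) records B1=F, B2=S, B4=T, B5=F, B6=T, B7=E, B8=F
pool-wide coverage (13 outcomes): B1=T, B1=F, B2=S, B2=E, B3=F, B4=T, B4=F, B5=F, B6=T, B6=F, B7=S, B7=E, B8=F
no size-1 subset reaches all 13 outcomes (best union: 7/13)
no size-2 subset reaches all 13 outcomes (best union: 12/13)
the canonical winner is {1, 2, 6}: size 3, full 13-outcome coverage, earliest index list among size-3 covers

Answer: 3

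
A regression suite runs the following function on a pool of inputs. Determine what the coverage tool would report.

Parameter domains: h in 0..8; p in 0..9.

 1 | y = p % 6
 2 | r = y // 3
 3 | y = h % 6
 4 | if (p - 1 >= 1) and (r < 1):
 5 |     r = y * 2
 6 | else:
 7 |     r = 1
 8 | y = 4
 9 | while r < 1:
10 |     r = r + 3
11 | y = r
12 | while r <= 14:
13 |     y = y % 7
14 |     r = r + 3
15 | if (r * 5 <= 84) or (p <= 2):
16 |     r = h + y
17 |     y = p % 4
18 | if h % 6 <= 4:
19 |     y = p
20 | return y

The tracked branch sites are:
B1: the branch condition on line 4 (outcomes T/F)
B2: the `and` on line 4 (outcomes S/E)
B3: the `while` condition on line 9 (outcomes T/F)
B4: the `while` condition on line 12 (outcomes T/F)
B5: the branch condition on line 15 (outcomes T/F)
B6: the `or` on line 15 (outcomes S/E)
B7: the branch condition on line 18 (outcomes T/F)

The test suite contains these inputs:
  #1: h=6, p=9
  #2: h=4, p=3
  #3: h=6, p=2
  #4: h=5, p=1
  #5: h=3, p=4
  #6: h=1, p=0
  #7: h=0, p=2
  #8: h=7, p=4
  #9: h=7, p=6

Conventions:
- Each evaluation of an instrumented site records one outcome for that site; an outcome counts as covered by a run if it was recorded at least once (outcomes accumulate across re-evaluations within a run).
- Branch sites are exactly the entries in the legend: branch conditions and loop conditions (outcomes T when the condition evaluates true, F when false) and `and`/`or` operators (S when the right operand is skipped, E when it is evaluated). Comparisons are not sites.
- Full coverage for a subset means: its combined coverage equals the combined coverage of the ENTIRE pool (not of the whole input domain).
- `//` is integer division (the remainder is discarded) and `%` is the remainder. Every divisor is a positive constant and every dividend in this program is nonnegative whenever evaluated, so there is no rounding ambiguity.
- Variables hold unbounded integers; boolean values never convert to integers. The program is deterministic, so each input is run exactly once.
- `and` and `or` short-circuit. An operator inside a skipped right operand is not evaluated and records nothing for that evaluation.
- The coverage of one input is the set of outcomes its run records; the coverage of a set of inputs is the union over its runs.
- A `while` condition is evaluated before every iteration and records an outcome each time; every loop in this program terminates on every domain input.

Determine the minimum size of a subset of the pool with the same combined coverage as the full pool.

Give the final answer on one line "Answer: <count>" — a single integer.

input #1 (h=6, p=9): events B2->E, B1->F, B3->F, B4->T, B4->T, B4->T, B4->T, B4->T, B4->F, B6->S, B5->T, B7->T; covers B1=F, B2=E, B3=F, B4=T, B4=F, B5=T, B6=S, B7=T
input #2 (h=4, p=3): events B2->E, B1->F, B3->F, B4->T, B4->T, B4->T, B4->T, B4->T, B4->F, B6->S, B5->T, B7->T; covers B1=F, B2=E, B3=F, B4=T, B4=F, B5=T, B6=S, B7=T
input #3 (h=6, p=2): events B2->E, B1->T, B3->T, B3->F, B4->T, B4->T, B4->T, B4->T, B4->F, B6->S, B5->T, B7->T; covers B1=T, B2=E, B3=T, B3=F, B4=T, B4=F, B5=T, B6=S, B7=T
input #4 (h=5, p=1): events B2->S, B1->F, B3->F, B4->T, B4->T, B4->T, B4->T, B4->T, B4->F, B6->S, B5->T, B7->F; covers B1=F, B2=S, B3=F, B4=T, B4=F, B5=T, B6=S, B7=F
input #5 (h=3, p=4): events B2->E, B1->F, B3->F, B4->T, B4->T, B4->T, B4->T, B4->T, B4->F, B6->S, B5->T, B7->T; covers B1=F, B2=E, B3=F, B4=T, B4=F, B5=T, B6=S, B7=T
input #6 (h=1, p=0): events B2->S, B1->F, B3->F, B4->T, B4->T, B4->T, B4->T, B4->T, B4->F, B6->S, B5->T, B7->T; covers B1=F, B2=S, B3=F, B4=T, B4=F, B5=T, B6=S, B7=T
input #7 (h=0, p=2): events B2->E, B1->T, B3->T, B3->F, B4->T, B4->T, B4->T, B4->T, B4->F, B6->S, B5->T, B7->T; covers B1=T, B2=E, B3=T, B3=F, B4=T, B4=F, B5=T, B6=S, B7=T
input #8 (h=7, p=4): events B2->E, B1->F, B3->F, B4->T, B4->T, B4->T, B4->T, B4->T, B4->F, B6->S, B5->T, B7->T; covers B1=F, B2=E, B3=F, B4=T, B4=F, B5=T, B6=S, B7=T
input #9 (h=7, p=6): events B2->E, B1->T, B3->F, B4->T, B4->T, B4->T, B4->T, B4->T, B4->F, B6->E, B5->F, B7->T; covers B1=T, B2=E, B3=F, B4=T, B4=F, B5=F, B6=E, B7=T
together the pool reaches 14 outcomes: B1=T, B1=F, B2=S, B2=E, B3=T, B3=F, B4=T, B4=F, B5=T, B5=F, B6=S, B6=E, B7=T, B7=F
no size-1 subset reaches all 14 outcomes (best union: 9/14)
no size-2 subset reaches all 14 outcomes (best union: 13/14)
size 3: inputs {3, 4, 9} cover all 14 outcomes, and no lexicographically smaller subset of this size does

Answer: 3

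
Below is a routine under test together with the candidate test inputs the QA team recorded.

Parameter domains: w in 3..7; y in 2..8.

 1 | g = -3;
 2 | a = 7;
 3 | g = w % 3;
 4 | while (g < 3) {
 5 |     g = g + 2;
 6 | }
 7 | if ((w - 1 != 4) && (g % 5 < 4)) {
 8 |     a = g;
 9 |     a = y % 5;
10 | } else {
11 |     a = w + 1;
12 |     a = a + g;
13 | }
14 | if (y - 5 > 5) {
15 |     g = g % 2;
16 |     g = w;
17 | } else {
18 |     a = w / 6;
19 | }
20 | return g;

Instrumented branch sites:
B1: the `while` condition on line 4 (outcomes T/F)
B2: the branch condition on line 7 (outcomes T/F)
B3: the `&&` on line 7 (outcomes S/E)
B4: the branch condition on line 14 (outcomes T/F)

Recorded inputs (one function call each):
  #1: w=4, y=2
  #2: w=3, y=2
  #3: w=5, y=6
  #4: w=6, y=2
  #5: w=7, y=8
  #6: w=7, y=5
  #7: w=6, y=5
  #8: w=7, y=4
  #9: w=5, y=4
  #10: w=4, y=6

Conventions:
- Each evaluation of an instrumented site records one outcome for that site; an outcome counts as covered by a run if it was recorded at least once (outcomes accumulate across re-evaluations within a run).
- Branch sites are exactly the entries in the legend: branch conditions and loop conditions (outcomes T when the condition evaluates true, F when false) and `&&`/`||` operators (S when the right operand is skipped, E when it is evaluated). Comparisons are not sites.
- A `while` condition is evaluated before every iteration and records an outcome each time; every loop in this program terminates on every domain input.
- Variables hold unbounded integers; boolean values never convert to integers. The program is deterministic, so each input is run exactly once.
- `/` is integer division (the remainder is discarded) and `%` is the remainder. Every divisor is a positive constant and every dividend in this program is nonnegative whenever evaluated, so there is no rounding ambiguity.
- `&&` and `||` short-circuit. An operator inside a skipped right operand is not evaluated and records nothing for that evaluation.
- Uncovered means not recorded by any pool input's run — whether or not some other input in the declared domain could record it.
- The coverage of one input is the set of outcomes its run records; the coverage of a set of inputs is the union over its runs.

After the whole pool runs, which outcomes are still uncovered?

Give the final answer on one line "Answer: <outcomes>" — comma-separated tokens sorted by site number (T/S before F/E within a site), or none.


run #1 (w=4, y=2) records B1=T, B1=F, B2=T, B3=E, B4=F
run #2 (w=3, y=2) records B1=T, B1=F, B2=F, B3=E, B4=F
run #3 (w=5, y=6) records B1=T, B1=F, B2=F, B3=S, B4=F
run #4 (w=6, y=2) records B1=T, B1=F, B2=F, B3=E, B4=F
run #5 (w=7, y=8) records B1=T, B1=F, B2=T, B3=E, B4=F
run #6 (w=7, y=5) records B1=T, B1=F, B2=T, B3=E, B4=F
run #7 (w=6, y=5) records B1=T, B1=F, B2=F, B3=E, B4=F
run #8 (w=7, y=4) records B1=T, B1=F, B2=T, B3=E, B4=F
run #9 (w=5, y=4) records B1=T, B1=F, B2=F, B3=S, B4=F
run #10 (w=4, y=6) records B1=T, B1=F, B2=T, B3=E, B4=F
union over the pool: B1=T, B1=F, B2=T, B2=F, B3=S, B3=E, B4=F
uncovered (1 of 8): B4=T
Answer: B4=T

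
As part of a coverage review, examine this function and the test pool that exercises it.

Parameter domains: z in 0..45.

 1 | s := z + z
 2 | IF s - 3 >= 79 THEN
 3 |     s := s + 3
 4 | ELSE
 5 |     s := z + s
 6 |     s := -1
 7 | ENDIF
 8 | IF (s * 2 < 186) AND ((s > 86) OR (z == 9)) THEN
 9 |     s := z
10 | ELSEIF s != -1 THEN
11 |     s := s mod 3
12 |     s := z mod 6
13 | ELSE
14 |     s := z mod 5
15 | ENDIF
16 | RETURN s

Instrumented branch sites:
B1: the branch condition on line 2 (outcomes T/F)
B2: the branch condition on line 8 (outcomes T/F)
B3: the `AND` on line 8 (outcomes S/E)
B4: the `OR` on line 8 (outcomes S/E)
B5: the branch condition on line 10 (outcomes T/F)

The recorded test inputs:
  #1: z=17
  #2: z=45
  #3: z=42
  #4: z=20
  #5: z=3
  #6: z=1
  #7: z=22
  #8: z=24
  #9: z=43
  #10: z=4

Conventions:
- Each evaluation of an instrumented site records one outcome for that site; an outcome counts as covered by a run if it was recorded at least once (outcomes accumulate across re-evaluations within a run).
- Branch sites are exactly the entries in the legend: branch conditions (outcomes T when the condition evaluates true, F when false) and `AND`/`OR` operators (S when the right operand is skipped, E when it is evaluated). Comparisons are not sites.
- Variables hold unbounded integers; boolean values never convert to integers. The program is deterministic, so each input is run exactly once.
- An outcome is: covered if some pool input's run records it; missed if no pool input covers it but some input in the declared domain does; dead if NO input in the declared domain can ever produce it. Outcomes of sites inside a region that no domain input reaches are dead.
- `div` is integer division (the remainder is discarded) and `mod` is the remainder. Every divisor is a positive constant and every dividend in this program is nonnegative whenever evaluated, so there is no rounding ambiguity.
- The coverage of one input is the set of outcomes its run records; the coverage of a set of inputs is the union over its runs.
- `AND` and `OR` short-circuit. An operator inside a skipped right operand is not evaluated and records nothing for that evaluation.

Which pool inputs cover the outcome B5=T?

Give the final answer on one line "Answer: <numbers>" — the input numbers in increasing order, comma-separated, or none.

input #1 (z=17): does not record B5=T
input #2 (z=45): records B5=T
input #3 (z=42): does not record B5=T
input #4 (z=20): does not record B5=T
input #5 (z=3): does not record B5=T
input #6 (z=1): does not record B5=T
input #7 (z=22): does not record B5=T
input #8 (z=24): does not record B5=T
input #9 (z=43): does not record B5=T
input #10 (z=4): does not record B5=T

Answer: 2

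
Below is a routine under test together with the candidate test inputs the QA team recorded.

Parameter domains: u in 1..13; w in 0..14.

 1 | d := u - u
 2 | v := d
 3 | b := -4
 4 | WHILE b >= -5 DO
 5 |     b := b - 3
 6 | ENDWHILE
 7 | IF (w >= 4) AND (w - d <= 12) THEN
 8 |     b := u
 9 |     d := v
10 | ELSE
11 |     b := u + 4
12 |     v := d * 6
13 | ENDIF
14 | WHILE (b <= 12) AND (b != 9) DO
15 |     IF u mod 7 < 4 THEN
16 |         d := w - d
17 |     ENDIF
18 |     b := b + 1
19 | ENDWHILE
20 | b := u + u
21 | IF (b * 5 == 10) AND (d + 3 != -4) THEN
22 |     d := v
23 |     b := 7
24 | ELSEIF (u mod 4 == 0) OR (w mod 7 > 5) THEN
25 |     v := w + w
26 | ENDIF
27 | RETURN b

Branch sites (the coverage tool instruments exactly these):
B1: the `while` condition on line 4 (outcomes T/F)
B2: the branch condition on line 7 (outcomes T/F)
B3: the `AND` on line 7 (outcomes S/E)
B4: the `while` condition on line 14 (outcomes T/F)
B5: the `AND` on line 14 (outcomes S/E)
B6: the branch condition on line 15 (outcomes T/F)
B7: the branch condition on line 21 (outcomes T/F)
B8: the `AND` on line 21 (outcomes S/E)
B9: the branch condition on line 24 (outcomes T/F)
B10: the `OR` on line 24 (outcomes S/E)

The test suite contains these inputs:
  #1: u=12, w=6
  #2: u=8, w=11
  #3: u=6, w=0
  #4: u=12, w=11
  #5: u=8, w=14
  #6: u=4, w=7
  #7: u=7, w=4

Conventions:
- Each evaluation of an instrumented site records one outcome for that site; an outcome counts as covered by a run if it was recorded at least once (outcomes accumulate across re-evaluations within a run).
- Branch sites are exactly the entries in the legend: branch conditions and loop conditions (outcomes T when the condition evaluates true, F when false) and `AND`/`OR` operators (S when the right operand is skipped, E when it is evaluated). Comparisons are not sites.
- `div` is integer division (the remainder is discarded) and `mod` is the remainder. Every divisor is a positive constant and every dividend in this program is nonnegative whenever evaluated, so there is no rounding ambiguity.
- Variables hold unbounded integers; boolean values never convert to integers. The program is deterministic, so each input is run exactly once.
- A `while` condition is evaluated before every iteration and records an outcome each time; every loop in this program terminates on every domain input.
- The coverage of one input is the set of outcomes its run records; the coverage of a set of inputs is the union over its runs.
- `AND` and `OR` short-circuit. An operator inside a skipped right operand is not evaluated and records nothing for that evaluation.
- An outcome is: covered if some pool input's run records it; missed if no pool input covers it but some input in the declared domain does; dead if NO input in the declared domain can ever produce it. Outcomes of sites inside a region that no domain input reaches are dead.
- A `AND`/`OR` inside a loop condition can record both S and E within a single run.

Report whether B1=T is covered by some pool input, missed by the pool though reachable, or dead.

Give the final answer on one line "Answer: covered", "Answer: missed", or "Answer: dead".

B1=T is recorded by pool input(s) 1, 2, 3, 4, 5, 6, 7 -> covered

Answer: covered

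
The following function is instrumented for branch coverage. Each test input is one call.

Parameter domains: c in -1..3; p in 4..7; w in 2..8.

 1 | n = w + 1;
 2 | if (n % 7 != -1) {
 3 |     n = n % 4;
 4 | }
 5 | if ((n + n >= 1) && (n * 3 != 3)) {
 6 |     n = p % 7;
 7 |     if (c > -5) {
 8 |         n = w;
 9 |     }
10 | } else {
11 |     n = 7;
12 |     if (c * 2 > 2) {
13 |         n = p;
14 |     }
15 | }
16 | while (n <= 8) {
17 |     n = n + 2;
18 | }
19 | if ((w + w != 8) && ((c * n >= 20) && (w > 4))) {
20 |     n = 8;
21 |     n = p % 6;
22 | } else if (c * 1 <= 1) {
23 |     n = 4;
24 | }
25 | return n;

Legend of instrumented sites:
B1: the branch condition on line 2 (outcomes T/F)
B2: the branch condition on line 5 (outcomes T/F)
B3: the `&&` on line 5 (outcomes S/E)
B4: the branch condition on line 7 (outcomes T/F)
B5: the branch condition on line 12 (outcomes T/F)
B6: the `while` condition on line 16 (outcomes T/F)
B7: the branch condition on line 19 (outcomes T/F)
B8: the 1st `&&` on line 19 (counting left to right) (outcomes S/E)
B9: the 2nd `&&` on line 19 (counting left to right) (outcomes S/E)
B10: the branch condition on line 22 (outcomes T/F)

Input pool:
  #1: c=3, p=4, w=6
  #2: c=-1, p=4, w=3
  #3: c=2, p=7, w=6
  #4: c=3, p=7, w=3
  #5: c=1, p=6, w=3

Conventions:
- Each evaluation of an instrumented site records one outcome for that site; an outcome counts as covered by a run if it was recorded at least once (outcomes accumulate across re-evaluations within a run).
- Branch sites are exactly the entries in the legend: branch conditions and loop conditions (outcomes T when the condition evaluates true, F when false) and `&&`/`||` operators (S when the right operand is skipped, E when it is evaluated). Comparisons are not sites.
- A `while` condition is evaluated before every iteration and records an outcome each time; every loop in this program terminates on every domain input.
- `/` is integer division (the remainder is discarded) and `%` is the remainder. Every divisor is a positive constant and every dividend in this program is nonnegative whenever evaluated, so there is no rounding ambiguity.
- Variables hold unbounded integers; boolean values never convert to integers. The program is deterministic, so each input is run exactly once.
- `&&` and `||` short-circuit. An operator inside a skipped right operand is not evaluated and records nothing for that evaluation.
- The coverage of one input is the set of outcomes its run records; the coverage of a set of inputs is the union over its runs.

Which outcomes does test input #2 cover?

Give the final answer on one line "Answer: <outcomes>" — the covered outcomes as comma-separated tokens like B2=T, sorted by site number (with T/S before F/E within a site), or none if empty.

Tracing the run of input #2 (c=-1, p=4, w=3):
  B1->T, B3->S, B2->F, B5->F, B6->T, B6->F, B8->E, B9->S, B7->F, B10->T
distinct outcomes covered: B1=T, B2=F, B3=S, B5=F, B6=T, B6=F, B7=F, B8=E, B9=S, B10=T

Answer: B1=T, B2=F, B3=S, B5=F, B6=T, B6=F, B7=F, B8=E, B9=S, B10=T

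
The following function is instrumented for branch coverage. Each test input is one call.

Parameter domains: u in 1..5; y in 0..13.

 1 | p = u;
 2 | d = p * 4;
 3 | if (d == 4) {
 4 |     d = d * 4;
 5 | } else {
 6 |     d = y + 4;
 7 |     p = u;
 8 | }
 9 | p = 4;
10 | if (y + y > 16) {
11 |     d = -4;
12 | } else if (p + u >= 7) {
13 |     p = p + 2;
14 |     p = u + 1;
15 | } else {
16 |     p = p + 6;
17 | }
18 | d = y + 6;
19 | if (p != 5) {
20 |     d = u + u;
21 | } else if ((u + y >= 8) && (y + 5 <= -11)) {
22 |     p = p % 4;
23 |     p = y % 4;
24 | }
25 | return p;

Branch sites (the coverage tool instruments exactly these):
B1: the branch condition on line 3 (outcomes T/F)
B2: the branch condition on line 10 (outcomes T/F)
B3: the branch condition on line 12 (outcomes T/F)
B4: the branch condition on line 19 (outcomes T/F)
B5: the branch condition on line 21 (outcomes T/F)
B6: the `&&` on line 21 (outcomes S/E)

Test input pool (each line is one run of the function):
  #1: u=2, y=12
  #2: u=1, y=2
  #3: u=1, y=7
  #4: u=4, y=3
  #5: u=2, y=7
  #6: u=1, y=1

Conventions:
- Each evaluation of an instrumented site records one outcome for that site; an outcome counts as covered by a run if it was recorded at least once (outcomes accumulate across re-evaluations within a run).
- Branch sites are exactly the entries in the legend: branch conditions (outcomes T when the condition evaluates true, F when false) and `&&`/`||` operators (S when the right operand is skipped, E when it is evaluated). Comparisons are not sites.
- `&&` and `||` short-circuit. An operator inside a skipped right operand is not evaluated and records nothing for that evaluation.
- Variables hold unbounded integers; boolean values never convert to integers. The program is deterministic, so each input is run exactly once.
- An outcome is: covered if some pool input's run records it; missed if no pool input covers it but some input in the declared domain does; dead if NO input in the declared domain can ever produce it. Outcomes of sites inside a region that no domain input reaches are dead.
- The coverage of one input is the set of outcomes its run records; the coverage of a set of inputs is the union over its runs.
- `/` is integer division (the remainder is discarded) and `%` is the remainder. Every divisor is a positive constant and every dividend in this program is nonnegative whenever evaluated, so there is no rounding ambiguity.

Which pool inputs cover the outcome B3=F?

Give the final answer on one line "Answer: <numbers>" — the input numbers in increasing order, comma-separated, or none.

input #1 (u=2, y=12): misses B3=F
input #2 (u=1, y=2): covers B3=F
input #3 (u=1, y=7): covers B3=F
input #4 (u=4, y=3): misses B3=F
input #5 (u=2, y=7): covers B3=F
input #6 (u=1, y=1): covers B3=F

Answer: 2, 3, 5, 6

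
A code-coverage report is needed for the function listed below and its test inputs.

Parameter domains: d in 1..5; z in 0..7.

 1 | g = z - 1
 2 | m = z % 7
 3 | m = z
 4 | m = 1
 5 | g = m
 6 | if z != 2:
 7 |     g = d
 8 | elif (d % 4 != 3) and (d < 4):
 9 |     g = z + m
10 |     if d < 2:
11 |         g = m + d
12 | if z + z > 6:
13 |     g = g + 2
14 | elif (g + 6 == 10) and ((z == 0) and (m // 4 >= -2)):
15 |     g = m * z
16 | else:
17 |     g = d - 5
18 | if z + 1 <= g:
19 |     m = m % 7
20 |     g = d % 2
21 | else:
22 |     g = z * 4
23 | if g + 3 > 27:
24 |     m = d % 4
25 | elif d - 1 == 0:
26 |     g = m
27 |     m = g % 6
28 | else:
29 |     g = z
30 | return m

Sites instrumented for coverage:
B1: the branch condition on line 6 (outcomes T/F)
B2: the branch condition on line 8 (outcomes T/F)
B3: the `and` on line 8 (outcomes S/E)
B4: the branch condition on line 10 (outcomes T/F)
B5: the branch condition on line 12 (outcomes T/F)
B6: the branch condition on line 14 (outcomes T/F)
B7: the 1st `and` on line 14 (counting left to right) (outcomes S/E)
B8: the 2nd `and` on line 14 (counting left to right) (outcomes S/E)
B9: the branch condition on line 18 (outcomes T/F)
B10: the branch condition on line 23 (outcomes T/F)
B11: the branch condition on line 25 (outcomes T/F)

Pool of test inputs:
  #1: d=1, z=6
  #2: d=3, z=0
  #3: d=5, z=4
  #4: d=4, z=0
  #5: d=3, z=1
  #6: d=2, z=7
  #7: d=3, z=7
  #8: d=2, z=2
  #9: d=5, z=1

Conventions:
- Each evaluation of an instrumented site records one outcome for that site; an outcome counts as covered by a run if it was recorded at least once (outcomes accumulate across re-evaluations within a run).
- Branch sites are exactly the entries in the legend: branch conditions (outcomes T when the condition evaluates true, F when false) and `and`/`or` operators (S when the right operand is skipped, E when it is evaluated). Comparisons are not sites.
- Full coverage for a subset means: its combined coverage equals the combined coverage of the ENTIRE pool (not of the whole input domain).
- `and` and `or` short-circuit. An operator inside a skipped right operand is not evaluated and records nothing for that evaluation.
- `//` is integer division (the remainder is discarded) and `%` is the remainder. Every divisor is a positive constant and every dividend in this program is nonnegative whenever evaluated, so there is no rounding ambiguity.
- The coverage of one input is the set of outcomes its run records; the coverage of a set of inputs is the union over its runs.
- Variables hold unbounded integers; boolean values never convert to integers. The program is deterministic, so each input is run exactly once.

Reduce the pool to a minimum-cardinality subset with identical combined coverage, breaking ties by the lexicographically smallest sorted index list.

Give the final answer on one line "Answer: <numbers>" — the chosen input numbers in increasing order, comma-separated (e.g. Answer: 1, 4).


input #1, d=1, z=6: outcomes B1=T, B5=T, B9=F, B10=F, B11=T
input #2, d=3, z=0: outcomes B1=T, B5=F, B6=F, B7=S, B9=F, B10=F, B11=F
input #3, d=5, z=4: outcomes B1=T, B5=T, B9=T, B10=F, B11=F
input #4, d=4, z=0: outcomes B1=T, B5=F, B6=T, B7=E, B8=E, B9=F, B10=F, B11=F
input #5, d=3, z=1: outcomes B1=T, B5=F, B6=F, B7=S, B9=F, B10=F, B11=F
input #6, d=2, z=7: outcomes B1=T, B5=T, B9=F, B10=T
input #7, d=3, z=7: outcomes B1=T, B5=T, B9=F, B10=T
input #8, d=2, z=2: outcomes B1=F, B2=T, B3=E, B4=F, B5=F, B6=F, B7=S, B9=F, B10=F, B11=F
input #9, d=5, z=1: outcomes B1=T, B5=F, B6=F, B7=S, B9=F, B10=F, B11=F
together the pool reaches 18 outcomes: B1=T, B1=F, B2=T, B3=E, B4=F, B5=T, B5=F, B6=T, B6=F, B7=S, B7=E, B8=E, B9=T, B9=F, B10=T, B10=F, B11=T, B11=F
no size-1 subset reaches all 18 outcomes (best union: 10/18)
no size-2 subset reaches all 18 outcomes (best union: 14/18)
no size-3 subset reaches all 18 outcomes (best union: 16/18)
no size-4 subset reaches all 18 outcomes (best union: 17/18)
the canonical winner is {1, 3, 4, 6, 8}: size 5, full 18-outcome coverage, earliest index list among size-5 covers
Answer: 1, 3, 4, 6, 8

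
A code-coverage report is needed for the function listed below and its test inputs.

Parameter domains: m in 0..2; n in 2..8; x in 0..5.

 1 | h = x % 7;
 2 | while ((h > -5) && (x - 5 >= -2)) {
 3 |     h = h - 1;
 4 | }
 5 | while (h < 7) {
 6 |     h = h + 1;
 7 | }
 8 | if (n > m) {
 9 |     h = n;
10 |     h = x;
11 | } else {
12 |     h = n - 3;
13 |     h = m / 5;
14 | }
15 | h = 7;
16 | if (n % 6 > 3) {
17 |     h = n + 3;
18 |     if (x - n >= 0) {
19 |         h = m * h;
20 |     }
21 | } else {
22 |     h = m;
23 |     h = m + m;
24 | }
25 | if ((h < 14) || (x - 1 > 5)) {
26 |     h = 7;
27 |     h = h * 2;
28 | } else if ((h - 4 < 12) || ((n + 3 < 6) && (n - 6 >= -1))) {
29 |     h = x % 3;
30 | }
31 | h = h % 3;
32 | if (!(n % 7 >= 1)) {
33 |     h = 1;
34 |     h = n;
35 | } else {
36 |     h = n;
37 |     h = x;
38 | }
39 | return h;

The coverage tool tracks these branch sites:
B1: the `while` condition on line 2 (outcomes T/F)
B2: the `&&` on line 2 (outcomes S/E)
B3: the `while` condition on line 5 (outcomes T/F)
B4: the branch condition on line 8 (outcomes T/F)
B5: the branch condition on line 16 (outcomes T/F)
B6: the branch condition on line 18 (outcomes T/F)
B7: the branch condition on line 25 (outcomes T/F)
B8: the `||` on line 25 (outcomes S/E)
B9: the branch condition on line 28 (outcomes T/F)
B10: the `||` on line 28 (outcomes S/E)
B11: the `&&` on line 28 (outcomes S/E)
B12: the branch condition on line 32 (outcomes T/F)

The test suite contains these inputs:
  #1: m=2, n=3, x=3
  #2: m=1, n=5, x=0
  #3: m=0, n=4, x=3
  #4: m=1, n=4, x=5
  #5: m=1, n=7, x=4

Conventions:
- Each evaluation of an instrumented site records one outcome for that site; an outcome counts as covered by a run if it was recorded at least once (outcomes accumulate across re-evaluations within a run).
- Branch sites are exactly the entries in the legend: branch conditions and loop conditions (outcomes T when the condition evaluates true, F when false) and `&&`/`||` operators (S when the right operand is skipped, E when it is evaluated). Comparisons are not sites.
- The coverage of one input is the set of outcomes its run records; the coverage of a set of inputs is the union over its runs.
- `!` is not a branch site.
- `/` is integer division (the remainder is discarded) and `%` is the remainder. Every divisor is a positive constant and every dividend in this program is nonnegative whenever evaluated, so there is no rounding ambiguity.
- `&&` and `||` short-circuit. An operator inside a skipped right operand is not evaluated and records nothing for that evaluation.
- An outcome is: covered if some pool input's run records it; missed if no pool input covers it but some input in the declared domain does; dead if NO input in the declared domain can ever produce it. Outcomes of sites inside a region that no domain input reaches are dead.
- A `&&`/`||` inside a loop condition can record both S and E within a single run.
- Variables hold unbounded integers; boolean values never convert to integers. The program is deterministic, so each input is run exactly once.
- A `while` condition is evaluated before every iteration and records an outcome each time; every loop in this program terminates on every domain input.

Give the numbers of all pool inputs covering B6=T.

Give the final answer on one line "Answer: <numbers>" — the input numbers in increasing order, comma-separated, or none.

input #1 (m=2, n=3, x=3): does not record B6=T
input #2 (m=1, n=5, x=0): does not record B6=T
input #3 (m=0, n=4, x=3): does not record B6=T
input #4 (m=1, n=4, x=5): records B6=T
input #5 (m=1, n=7, x=4): does not record B6=T

Answer: 4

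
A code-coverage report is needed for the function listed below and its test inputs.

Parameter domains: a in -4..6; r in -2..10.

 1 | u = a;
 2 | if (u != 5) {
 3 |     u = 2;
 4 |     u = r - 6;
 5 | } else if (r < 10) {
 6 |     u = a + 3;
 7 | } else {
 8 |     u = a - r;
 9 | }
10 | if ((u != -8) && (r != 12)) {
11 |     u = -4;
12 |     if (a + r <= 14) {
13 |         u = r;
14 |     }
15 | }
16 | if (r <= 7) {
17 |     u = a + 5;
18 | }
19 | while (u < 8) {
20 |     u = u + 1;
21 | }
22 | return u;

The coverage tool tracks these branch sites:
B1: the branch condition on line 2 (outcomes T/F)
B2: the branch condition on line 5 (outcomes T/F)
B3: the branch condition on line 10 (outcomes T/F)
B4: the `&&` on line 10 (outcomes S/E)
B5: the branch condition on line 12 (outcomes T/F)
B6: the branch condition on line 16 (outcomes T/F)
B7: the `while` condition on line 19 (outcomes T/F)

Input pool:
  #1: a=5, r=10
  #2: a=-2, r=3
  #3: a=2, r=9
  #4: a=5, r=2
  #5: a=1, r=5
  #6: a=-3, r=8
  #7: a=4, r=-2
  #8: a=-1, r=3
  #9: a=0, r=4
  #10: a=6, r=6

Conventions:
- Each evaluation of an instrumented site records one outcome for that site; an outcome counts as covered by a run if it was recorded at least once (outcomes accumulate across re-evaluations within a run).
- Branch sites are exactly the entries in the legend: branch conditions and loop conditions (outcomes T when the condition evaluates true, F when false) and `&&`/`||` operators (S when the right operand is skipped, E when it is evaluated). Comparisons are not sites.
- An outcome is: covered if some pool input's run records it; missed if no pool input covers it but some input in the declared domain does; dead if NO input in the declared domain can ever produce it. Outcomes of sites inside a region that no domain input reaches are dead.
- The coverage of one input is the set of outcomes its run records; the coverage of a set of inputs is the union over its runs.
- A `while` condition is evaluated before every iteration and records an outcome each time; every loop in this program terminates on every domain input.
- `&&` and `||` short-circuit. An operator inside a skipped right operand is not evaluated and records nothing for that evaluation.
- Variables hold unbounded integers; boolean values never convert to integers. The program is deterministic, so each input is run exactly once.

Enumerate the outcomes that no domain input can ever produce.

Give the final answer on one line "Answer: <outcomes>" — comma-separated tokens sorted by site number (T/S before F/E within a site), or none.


checking every outcome against all 143 domain inputs:
  reachable outcomes have witnesses, e.g. B1=T (e.g. a=-4, r=-2), B1=F (e.g. a=5, r=-2), B2=T (e.g. a=5, r=-2), B2=F (e.g. a=5, r=10)
Answer: none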